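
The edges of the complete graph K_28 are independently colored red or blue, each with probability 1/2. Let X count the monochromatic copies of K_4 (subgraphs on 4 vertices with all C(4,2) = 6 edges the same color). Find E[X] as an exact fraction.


Let X = Σ_S X_S over the C(28, 4) = 20475 subsets S of size 4, where X_S = 1 if the K_4 on S is monochromatic.
For a fixed S, the K_4 on S has C(4, 2) = 6 edges. P[all 6 edges red] = (1/2)^6, and likewise for blue, so P[monochromatic] = 2·(1/2)^6 = 2^{1 − 6} = 1/32.
Summing: E[X] = C(28, 4) · 2^{1 − 6} = 20475 · 1/32 = 20475/32.
Numerically: E[X] ≈ 639.84375.

E[X] = C(28,4)·2^(1−C(4,2)) = 20475/32 ≈ 639.84375.


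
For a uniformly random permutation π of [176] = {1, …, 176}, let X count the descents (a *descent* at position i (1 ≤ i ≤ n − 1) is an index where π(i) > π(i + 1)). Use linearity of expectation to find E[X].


Write X = Σ X_I over i = 1, …, 175, with X_I the indicator of one descent.
There are 175 indicators.
For each fixed i, the pair (π(i), π(i+1)) is a uniformly random ordered pair of distinct values from {1, …, 176}; by symmetry P[π(i) > π(i+1)] = 1/2.
By linearity: E[X] = 175 · (1/2) = (176 − 1) · (1/2) = 175/2 ≈ 87.50000.

E[X] = 175/2 = 87.50000.


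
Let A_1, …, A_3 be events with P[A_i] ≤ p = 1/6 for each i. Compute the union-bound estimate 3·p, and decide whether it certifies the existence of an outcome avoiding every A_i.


Union bound: P[∪_{i=1}^{3} A_i] ≤ Σ_i P[A_i] ≤ 3·p = 3·(1/6) = 1/2.
Numerically: 1/2 ≈ 0.500.
Is 1/2 < 1? YES.
Since P[∪ A_i] ≤ 1/2 < 1, the complement has P[∩ A_i^c] ≥ 1 − 1/2 = 1/2 > 0, so some outcome avoids every A_i.

3·p = 1/2 ≈ 0.500; existence CERTIFIED by the union bound.


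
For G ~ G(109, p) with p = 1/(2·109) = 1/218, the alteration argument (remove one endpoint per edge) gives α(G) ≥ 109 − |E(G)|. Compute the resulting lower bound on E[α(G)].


E[|E(G)|] = C(109, 2)·p = 5886 · (1/218) = 27.
E[α(G)] ≥ n − E[|E(G)|] = 109 − 27 = 82.
Numerically: ≈ 82.0000.
(This is only a lower bound; the true E[α(G)] may be larger.)

E[α(G)] ≥ 82 ≈ 82.0000.


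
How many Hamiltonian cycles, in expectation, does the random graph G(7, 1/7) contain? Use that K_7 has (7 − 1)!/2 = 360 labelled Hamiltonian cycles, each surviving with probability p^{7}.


K_7 has (7 − 1)!/2 = 360 labelled Hamiltonian cycles.
For each such Hamiltonian cycle H, let X_H = 1 if all 7 edges of H are present in G. Then P[X_H = 1] = p^{7} = (1/7)^{7} = 1/823543.
By linearity of expectation: E[X] = Σ_H E[X_H] = 360 · p^{7} = 360 · 1/823543 = 360/823543.
Numerically: E[X] ≈ 0.000437.

E[X] = 360 · (1/7)^{7} = 360/823543 ≈ 0.000437.


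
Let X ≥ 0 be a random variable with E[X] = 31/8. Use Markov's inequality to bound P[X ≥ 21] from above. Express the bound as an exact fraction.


μ = E[X] = 31/8, a = 21.
Markov: P[X ≥ 21] ≤ μ/a = (31/8)/21 = 31/168.
Numerically: ≈ 0.184524.
(Since a = 21 > μ = 3.875000, the bound 31/168 is < 1 and informative.)

P[X ≥ 21] ≤ 31/168 ≈ 0.184524.


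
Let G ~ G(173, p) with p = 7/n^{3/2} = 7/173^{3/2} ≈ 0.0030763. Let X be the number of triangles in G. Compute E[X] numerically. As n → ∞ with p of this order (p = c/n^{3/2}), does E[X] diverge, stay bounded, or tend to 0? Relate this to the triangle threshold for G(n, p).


Number of potential triangles: C(173, 3) = 848046.
Each occurs with probability p³ ≈ (0.0030763)³ ≈ 2.9112980e-08.
By linearity: E[X] = C(173, 3)·p³ ≈ 848046 · 2.9112980e-08 ≈ 0.02469.
Since α = 3/2 > 1, p = c/n^{3/2} = o(1/n) is below the triangle threshold p ~ 1/n. Asymptotically E[X] ~ (c³/6)·n^{3(1−α)} = (7³/6)·n^{-1.5} → 0, so by Markov's inequality G has no triangles w.h.p.

E[X] ≈ 0.02469; in regime p = Θ(1/n^{3/2}) E[X] tends to 0 (below the triangle threshold p ~ 1/n).


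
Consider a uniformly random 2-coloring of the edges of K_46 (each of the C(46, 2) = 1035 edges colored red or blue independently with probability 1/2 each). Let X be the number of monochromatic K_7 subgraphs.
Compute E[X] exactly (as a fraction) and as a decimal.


Let X = Σ_S X_S over the C(46, 7) = 53524680 subsets S of size 7, where X_S = 1 if the K_7 on S is monochromatic.
For a fixed S, the K_7 on S has C(7, 2) = 21 edges. P[all 21 edges red] = (1/2)^21, and likewise for blue, so P[monochromatic] = 2·(1/2)^21 = 2^{1 − 21} = 1/1048576.
By linearity: E[X] = C(46, 7) · 2^{1 − 21} = 53524680 · 1/1048576 = 6690585/131072.
Numerically: E[X] ≈ 51.045113.

E[X] = C(46,7)·2^(1−C(7,2)) = 6690585/131072 ≈ 51.045113.


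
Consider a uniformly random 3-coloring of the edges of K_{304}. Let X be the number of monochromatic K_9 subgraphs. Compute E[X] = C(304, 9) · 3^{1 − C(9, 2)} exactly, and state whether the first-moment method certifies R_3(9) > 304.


E[X] = C(304, 9) · 3^{1 − 36} = 54222992899492560 · 3^{−35} = 54222992899492560/50031545098999707.
As a reduced fraction: E[X] = 18074330966497520/16677181699666569 ≈ 1.08378.
Is E[X] < 1? NO.
Since E[X] ≥ 1, the first-moment bound is inconclusive at n = 304; it does NOT by itself certify R_3(9) > 304.

E[X] = 18074330966497520/16677181699666569 ≈ 1.08378; E[X] ≥ 1; first-moment method inconclusive here.


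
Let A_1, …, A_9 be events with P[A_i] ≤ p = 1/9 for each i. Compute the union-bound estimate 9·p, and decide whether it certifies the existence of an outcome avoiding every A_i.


Union bound: P[∪_{i=1}^{9} A_i] ≤ Σ_i P[A_i] ≤ 9·p = 9·(1/9) = 1.
Numerically: 1 ≈ 1.0000000.
Is 1 < 1? NO.
Since the bound 1 is ≥ 1, the union bound is uninformative here; it does NOT by itself certify existence.

9·p = 1 ≈ 1.0000000; existence NOT certified by the union bound.


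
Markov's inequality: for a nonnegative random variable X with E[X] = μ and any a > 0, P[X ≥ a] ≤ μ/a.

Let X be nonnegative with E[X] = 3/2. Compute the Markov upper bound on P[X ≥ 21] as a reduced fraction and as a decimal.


μ = E[X] = 3/2, a = 21.
Markov: P[X ≥ 21] ≤ μ/a = (3/2)/21 = 1/14.
Numerically: ≈ 0.07143.
(Since a = 21 > μ = 1.50000, the bound 1/14 is < 1 and informative.)

P[X ≥ 21] ≤ 1/14 ≈ 0.07143.


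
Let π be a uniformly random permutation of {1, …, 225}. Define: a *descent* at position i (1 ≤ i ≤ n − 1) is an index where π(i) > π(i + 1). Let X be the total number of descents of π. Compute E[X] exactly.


Write X = Σ X_I over i = 1, …, 224, with X_I the indicator of one descent.
There are 224 indicators.
For each fixed i, the pair (π(i), π(i+1)) is a uniformly random ordered pair of distinct values from {1, …, 225}; by symmetry P[π(i) > π(i+1)] = 1/2.
By linearity: E[X] = 224 · (1/2) = (225 − 1) · (1/2) = 112 ≈ 112.000.

E[X] = 112 = 112.000.


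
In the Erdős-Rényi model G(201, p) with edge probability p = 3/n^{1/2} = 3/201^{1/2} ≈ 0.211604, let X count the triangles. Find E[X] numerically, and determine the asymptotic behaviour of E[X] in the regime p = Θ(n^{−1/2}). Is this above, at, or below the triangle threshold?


Number of potential triangles: C(201, 3) = 1333300.
Each occurs with probability p³ ≈ (0.211604)³ ≈ 9.47479185e-03.
By linearity: E[X] = C(201, 3)·p³ ≈ 1333300 · 9.47479185e-03 ≈ 12632.739980.
Since α = 1/2 < 1, p = c/n^{1/2} ≫ 1/n is above the triangle threshold p ~ 1/n. Asymptotically E[X] ~ (c³/6)·n^{3(1−α)} = (3³/6)·n^{1.5} → ∞; triangles are abundant w.h.p.

E[X] ≈ 12632.739980; in regime p = Θ(1/n^{1/2}) E[X] diverges (above the triangle threshold p ~ 1/n).


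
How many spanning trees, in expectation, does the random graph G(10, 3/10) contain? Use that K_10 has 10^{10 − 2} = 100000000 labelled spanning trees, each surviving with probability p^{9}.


K_10 has 10^{10 − 2} = 100000000 labelled spanning trees.
For each such spanning tree H, let X_H = 1 if all 9 edges of H are present in G. Then P[X_H = 1] = p^{9} = (3/10)^{9} = 19683/1000000000.
By linearity: E[X] = Σ_H E[X_H] = 100000000 · p^{9} = 100000000 · 19683/1000000000 = 19683/10.
Numerically: E[X] ≈ 1968.3.

E[X] = 100000000 · (3/10)^{9} = 19683/10 ≈ 1968.3.


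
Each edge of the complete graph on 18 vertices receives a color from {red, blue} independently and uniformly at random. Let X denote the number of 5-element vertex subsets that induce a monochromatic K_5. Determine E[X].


Let X = Σ_S X_S over the C(18, 5) = 8568 subsets S of size 5, where X_S = 1 if the K_5 on S is monochromatic.
For a fixed S, the K_5 on S has C(5, 2) = 10 edges. P[all 10 edges red] = (1/2)^10, and likewise for blue, so P[monochromatic] = 2·(1/2)^10 = 2^{1 − 10} = 1/512.
Summing: E[X] = C(18, 5) · 2^{1 − 10} = 8568 · 1/512 = 1071/64.
Numerically: E[X] ≈ 16.734.

E[X] = C(18,5)·2^(1−C(5,2)) = 1071/64 ≈ 16.734.


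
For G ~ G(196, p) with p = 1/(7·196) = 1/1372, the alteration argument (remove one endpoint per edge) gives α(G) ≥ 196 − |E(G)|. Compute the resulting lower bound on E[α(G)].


E[|E(G)|] = C(196, 2)·p = 19110 · (1/1372) = 195/14.
E[α(G)] ≥ n − E[|E(G)|] = 196 − 195/14 = 2549/14.
Numerically: ≈ 182.071.
(This is only a lower bound; the true E[α(G)] may be larger.)

E[α(G)] ≥ 2549/14 ≈ 182.071.


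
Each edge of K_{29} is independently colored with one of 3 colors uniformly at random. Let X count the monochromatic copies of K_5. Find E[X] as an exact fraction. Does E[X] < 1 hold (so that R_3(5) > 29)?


E[X] = C(29, 5) · 3^{1 − 10} = 118755 · 3^{−9} = 118755/19683.
As a reduced fraction: E[X] = 13195/2187 ≈ 6.0334.
Is E[X] < 1? NO.
Since E[X] ≥ 1, the first-moment bound is inconclusive at n = 29; it does NOT by itself certify R_3(5) > 29.

E[X] = 13195/2187 ≈ 6.0334; E[X] ≥ 1; first-moment method inconclusive here.


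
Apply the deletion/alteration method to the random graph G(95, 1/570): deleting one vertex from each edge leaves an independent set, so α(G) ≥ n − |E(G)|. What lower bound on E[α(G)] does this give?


E[|E(G)|] = C(95, 2)·p = 4465 · (1/570) = 47/6.
E[α(G)] ≥ n − E[|E(G)|] = 95 − 47/6 = 523/6.
Numerically: ≈ 87.166667.
(This is only a lower bound; the true E[α(G)] may be larger.)

E[α(G)] ≥ 523/6 ≈ 87.166667.


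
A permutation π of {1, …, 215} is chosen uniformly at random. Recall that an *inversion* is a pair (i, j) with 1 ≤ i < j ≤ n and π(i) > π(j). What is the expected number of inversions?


Write X = Σ X_I over the C(215, 2) = 23005 pairs i < j, with X_I the indicator of one inversion.
There are 23005 indicators.
For each fixed pair i < j, the values π(i) and π(j) are two distinct elements of {1, …, 215} in uniformly random order; by symmetry P[π(i) > π(j)] = 1/2.
By linearity: E[X] = 23005 · (1/2) = C(215, 2) · (1/2) = 23005/2 = 23005/2 ≈ 11502.50000.

E[X] = 23005/2 = 11502.50000.


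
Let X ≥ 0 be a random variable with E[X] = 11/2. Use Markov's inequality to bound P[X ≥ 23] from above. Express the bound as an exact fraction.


μ = E[X] = 11/2, a = 23.
Markov: P[X ≥ 23] ≤ μ/a = (11/2)/23 = 11/46.
Numerically: ≈ 0.239130.
(Since a = 23 > μ = 5.500000, the bound 11/46 is < 1 and informative.)

P[X ≥ 23] ≤ 11/46 ≈ 0.239130.


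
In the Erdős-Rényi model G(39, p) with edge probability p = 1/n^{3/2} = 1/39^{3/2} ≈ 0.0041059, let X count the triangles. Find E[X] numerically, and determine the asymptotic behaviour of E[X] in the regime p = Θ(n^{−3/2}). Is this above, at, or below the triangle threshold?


Number of potential triangles: C(39, 3) = 9139.
Each occurs with probability p³ ≈ (0.0041059)³ ≈ 6.9216442e-08.
By linearity: E[X] = C(39, 3)·p³ ≈ 9139 · 6.9216442e-08 ≈ 0.00063.
Since α = 3/2 > 1, p = c/n^{3/2} = o(1/n) is below the triangle threshold p ~ 1/n. Asymptotically E[X] ~ (c³/6)·n^{3(1−α)} = (1³/6)·n^{-1.5} → 0, so by Markov's inequality G has no triangles w.h.p.

E[X] ≈ 0.00063; in regime p = Θ(1/n^{3/2}) E[X] tends to 0 (below the triangle threshold p ~ 1/n).


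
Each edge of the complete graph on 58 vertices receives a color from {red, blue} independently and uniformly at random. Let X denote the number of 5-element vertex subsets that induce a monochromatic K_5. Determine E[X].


Let X = Σ_S X_S over the C(58, 5) = 4582116 subsets S of size 5, where X_S = 1 if the K_5 on S is monochromatic.
For a fixed S, the K_5 on S has C(5, 2) = 10 edges. P[all 10 edges red] = (1/2)^10, and likewise for blue, so P[monochromatic] = 2·(1/2)^10 = 2^{1 − 10} = 1/512.
By linearity of expectation: E[X] = C(58, 5) · 2^{1 − 10} = 4582116 · 1/512 = 1145529/128.
Numerically: E[X] ≈ 8949.44531.

E[X] = C(58,5)·2^(1−C(5,2)) = 1145529/128 ≈ 8949.44531.


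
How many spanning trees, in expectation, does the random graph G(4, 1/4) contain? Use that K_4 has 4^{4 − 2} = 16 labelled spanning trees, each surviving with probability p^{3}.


K_4 has 4^{4 − 2} = 16 labelled spanning trees.
For each such spanning tree H, let X_H = 1 if all 3 edges of H are present in G. Then P[X_H = 1] = p^{3} = (1/4)^{3} = 1/64.
By linearity of expectation: E[X] = Σ_H E[X_H] = 16 · p^{3} = 16 · 1/64 = 1/4.
Numerically: E[X] ≈ 0.25.

E[X] = 16 · (1/4)^{3} = 1/4 ≈ 0.25.


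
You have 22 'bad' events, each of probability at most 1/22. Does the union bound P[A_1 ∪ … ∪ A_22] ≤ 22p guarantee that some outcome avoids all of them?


Union bound: P[∪_{i=1}^{22} A_i] ≤ Σ_i P[A_i] ≤ 22·p = 22·(1/22) = 1.
Numerically: 1 ≈ 1.0000000.
Is 1 < 1? NO.
Since the bound 1 is ≥ 1, the union bound is uninformative here; it does NOT by itself certify existence.

22·p = 1 ≈ 1.0000000; existence NOT certified by the union bound.


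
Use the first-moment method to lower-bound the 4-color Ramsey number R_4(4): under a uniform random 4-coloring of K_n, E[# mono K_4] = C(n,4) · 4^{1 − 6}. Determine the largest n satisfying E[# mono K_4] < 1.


We need C(n, 4) · 4^{1 − 6} < 1, i.e. C(n, 4) < 4^{6 − 1} = 1024.
Check values of n near the boundary:
  n = 9: C(9, 4) = 126; 126 < 1024? YES
  n = 10: C(10, 4) = 210; 210 < 1024? YES
  n = 11: C(11, 4) = 330; 330 < 1024? YES
  n = 12: C(12, 4) = 495; 495 < 1024? YES
  n = 13: C(13, 4) = 715; 715 < 1024? YES
  n = 14: C(14, 4) = 1001; 1001 < 1024? YES
  n = 15: C(15, 4) = 1365; 1365 < 1024? NO
The largest n with C(n, 4) < 1024 is n = 14 (where E[X] = 1001/1024 ≈ 0.977539). Hence R_4(4) > 14, i.e. R_4(4) ≥ 15.

Largest n = 14; hence R_4(4) > 14.


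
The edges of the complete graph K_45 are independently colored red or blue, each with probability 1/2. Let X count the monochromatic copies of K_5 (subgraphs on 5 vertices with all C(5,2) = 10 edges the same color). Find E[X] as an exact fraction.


Let X = Σ_S X_S over the C(45, 5) = 1221759 subsets S of size 5, where X_S = 1 if the K_5 on S is monochromatic.
For a fixed S, the K_5 on S has C(5, 2) = 10 edges. P[all 10 edges red] = (1/2)^10, and likewise for blue, so P[monochromatic] = 2·(1/2)^10 = 2^{1 − 10} = 1/512.
Summing: E[X] = C(45, 5) · 2^{1 − 10} = 1221759 · 1/512 = 1221759/512.
Numerically: E[X] ≈ 2386.248047.

E[X] = C(45,5)·2^(1−C(5,2)) = 1221759/512 ≈ 2386.248047.


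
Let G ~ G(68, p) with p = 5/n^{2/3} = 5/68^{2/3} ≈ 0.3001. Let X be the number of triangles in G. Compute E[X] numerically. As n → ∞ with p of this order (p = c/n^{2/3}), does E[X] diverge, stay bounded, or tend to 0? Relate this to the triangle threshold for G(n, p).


Number of potential triangles: C(68, 3) = 50116.
Each occurs with probability p³ ≈ (0.3001)³ ≈ 2.703287e-02.
By linearity: E[X] = C(68, 3)·p³ ≈ 50116 · 2.703287e-02 ≈ 1354.7794.
Since α = 2/3 < 1, p = c/n^{2/3} ≫ 1/n is above the triangle threshold p ~ 1/n. Asymptotically E[X] ~ (c³/6)·n^{3(1−α)} = (5³/6)·n^{1} → ∞; triangles are abundant w.h.p.

E[X] ≈ 1354.7794; in regime p = Θ(1/n^{2/3}) E[X] diverges (above the triangle threshold p ~ 1/n).


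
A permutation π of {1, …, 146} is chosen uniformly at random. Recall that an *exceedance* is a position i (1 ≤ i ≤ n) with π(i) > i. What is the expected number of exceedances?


Write X = Σ_{i=1}^{146} X_i, where X_i = 1_{π(i) > i}.
For each fixed i, π(i) is uniform over {1, …, 146} (marginal of a uniform permutation), so P[π(i) > i] = (n − i)/n. Summing: Σ_{i=1}^{146} (n − i)/n = (0 + 1 + … + 145)/146 = 146(146 − 1)/(2·146) = (146 − 1)/2.
Hence E[X] = Σ_{i=1}^{146} (146 − i)/146 = 145/2 ≈ 72.500.

E[X] = 145/2 = 72.500.


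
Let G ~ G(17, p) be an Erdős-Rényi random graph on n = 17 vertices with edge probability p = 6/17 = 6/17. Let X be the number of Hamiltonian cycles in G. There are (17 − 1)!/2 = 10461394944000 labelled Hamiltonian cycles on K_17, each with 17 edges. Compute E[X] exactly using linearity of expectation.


K_17 has (17 − 1)!/2 = 10461394944000 labelled Hamiltonian cycles.
For each such Hamiltonian cycle H, let X_H = 1 if all 17 edges of H are present in G. Then P[X_H = 1] = p^{17} = (6/17)^{17} = 16926659444736/827240261886336764177.
By linearity: E[X] = Σ_H E[X_H] = 10461394944000 · p^{17} = 10461394944000 · 16926659444736/827240261886336764177 = 177076469533971037814784000/827240261886336764177.
Numerically: E[X] ≈ 2.14e+05.

E[X] = 10461394944000 · (6/17)^{17} = 177076469533971037814784000/827240261886336764177 ≈ 2.14e+05.


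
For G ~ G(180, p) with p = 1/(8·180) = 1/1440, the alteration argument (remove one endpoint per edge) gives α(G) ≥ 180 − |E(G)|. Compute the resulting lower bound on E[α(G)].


E[|E(G)|] = C(180, 2)·p = 16110 · (1/1440) = 179/16.
E[α(G)] ≥ n − E[|E(G)|] = 180 − 179/16 = 2701/16.
Numerically: ≈ 168.812500.
(This is only a lower bound; the true E[α(G)] may be larger.)

E[α(G)] ≥ 2701/16 ≈ 168.812500.


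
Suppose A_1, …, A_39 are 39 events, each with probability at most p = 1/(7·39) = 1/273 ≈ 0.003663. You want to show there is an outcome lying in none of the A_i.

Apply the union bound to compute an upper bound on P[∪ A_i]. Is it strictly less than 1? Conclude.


Union bound: P[∪_{i=1}^{39} A_i] ≤ Σ_i P[A_i] ≤ 39·p = 39·(1/273) = 1/7.
Numerically: 1/7 ≈ 0.142857.
Is 1/7 < 1? YES.
Since P[∪ A_i] ≤ 1/7 < 1, the complement has P[∩ A_i^c] ≥ 1 − 1/7 = 6/7 > 0, so some outcome avoids every A_i.

39·p = 1/7 ≈ 0.142857; existence CERTIFIED by the union bound.


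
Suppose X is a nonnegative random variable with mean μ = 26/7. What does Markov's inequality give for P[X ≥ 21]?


μ = E[X] = 26/7, a = 21.
Markov: P[X ≥ 21] ≤ μ/a = (26/7)/21 = 26/147.
Numerically: ≈ 0.177.
(Since a = 21 > μ = 3.714, the bound 26/147 is < 1 and informative.)

P[X ≥ 21] ≤ 26/147 ≈ 0.177.


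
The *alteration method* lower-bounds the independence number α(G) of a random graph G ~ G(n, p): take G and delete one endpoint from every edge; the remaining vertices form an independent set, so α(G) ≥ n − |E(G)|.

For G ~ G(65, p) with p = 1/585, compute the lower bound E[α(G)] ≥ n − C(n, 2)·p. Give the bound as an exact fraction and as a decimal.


E[|E(G)|] = C(65, 2)·p = 2080 · (1/585) = 32/9.
E[α(G)] ≥ n − E[|E(G)|] = 65 − 32/9 = 553/9.
Numerically: ≈ 61.444.
(This is only a lower bound; the true E[α(G)] may be larger.)

E[α(G)] ≥ 553/9 ≈ 61.444.


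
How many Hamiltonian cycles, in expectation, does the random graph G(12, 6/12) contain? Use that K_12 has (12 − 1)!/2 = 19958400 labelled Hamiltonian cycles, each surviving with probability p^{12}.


K_12 has (12 − 1)!/2 = 19958400 labelled Hamiltonian cycles.
For each such Hamiltonian cycle H, let X_H = 1 if all 12 edges of H are present in G. Then P[X_H = 1] = p^{12} = (1/2)^{12} = 1/4096.
Summing the indicators: E[X] = Σ_H E[X_H] = 19958400 · p^{12} = 19958400 · 1/4096 = 155925/32.
Numerically: E[X] ≈ 4873.

E[X] = 19958400 · (1/2)^{12} = 155925/32 ≈ 4873.


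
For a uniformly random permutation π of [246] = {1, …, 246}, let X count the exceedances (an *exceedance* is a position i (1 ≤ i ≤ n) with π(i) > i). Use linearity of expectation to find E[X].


Write X = Σ_{i=1}^{246} X_i, where X_i = 1_{π(i) > i}.
For each fixed i, π(i) is uniform over {1, …, 246} (marginal of a uniform permutation), so P[π(i) > i] = (n − i)/n. Summing: Σ_{i=1}^{246} (n − i)/n = (0 + 1 + … + 245)/246 = 246(246 − 1)/(2·246) = (246 − 1)/2.
Hence E[X] = Σ_{i=1}^{246} (246 − i)/246 = 245/2 ≈ 122.500000.

E[X] = 245/2 = 122.500000.


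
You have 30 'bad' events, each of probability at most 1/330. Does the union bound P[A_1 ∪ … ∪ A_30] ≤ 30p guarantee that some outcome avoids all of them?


Union bound: P[∪_{i=1}^{30} A_i] ≤ Σ_i P[A_i] ≤ 30·p = 30·(1/330) = 1/11.
Numerically: 1/11 ≈ 0.0909091.
Is 1/11 < 1? YES.
Since P[∪ A_i] ≤ 1/11 < 1, the complement has P[∩ A_i^c] ≥ 1 − 1/11 = 10/11 > 0, so some outcome avoids every A_i.

30·p = 1/11 ≈ 0.0909091; existence CERTIFIED by the union bound.


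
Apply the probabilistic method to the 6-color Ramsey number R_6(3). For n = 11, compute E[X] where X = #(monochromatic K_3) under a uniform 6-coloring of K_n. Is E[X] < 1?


E[X] = C(11, 3) · 6^{1 − 3} = 165 · 6^{−2} = 165/36.
As a reduced fraction: E[X] = 55/12 ≈ 4.58333.
Is E[X] < 1? NO.
Since E[X] ≥ 1, the first-moment bound is inconclusive at n = 11; it does NOT by itself certify R_6(3) > 11.

E[X] = 55/12 ≈ 4.58333; E[X] ≥ 1; first-moment method inconclusive here.


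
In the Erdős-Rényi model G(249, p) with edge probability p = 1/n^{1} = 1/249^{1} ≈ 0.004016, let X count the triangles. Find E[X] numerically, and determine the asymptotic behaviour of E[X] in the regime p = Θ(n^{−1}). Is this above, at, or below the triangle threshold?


Number of potential triangles: C(249, 3) = 2542124.
Each occurs with probability p³ ≈ (0.004016)³ ≈ 6.477419e-08.
By linearity: E[X] = C(249, 3)·p³ ≈ 2542124 · 6.477419e-08 ≈ 0.1647.
Here α = 1, so p = 1/n is exactly at the triangle threshold p ~ 1/n. Asymptotically E[X] → c³/6 = 1³/6 = 1/6 ≈ 0.1667, a bounded constant. In this regime the triangle count is asymptotically Poisson(c³/6).

E[X] ≈ 0.1647; in regime p = Θ(1/n^{1}) E[X] stays bounded (at the triangle threshold p ~ 1/n).


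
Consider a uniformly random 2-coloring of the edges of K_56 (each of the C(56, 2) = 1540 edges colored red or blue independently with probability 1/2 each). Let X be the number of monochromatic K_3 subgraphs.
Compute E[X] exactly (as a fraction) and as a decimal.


Let X = Σ_S X_S over the C(56, 3) = 27720 subsets S of size 3, where X_S = 1 if the K_3 on S is monochromatic.
For a fixed S, the K_3 on S has C(3, 2) = 3 edges. P[all 3 edges red] = (1/2)^3, and likewise for blue, so P[monochromatic] = 2·(1/2)^3 = 2^{1 − 3} = 1/4.
By linearity of expectation: E[X] = C(56, 3) · 2^{1 − 3} = 27720 · 1/4 = 6930.
Numerically: E[X] ≈ 6930.000000.

E[X] = C(56,3)·2^(1−C(3,2)) = 6930 ≈ 6930.000000.


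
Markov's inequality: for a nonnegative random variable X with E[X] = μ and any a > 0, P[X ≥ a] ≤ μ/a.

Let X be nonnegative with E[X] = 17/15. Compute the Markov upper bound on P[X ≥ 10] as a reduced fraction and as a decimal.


μ = E[X] = 17/15, a = 10.
Markov: P[X ≥ 10] ≤ μ/a = (17/15)/10 = 17/150.
Numerically: ≈ 0.113.
(Since a = 10 > μ = 1.133, the bound 17/150 is < 1 and informative.)

P[X ≥ 10] ≤ 17/150 ≈ 0.113.


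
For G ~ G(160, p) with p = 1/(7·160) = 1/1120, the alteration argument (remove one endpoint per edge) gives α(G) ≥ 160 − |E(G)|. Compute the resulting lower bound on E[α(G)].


E[|E(G)|] = C(160, 2)·p = 12720 · (1/1120) = 159/14.
E[α(G)] ≥ n − E[|E(G)|] = 160 − 159/14 = 2081/14.
Numerically: ≈ 148.6429.
(This is only a lower bound; the true E[α(G)] may be larger.)

E[α(G)] ≥ 2081/14 ≈ 148.6429.


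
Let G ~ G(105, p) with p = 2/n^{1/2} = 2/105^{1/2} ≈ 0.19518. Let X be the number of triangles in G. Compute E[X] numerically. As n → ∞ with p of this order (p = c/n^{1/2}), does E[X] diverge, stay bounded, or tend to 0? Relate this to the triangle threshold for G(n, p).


Number of potential triangles: C(105, 3) = 187460.
Each occurs with probability p³ ≈ (0.19518)³ ≈ 7.4354291e-03.
By linearity: E[X] = C(105, 3)·p³ ≈ 187460 · 7.4354291e-03 ≈ 1393.84554.
Since α = 1/2 < 1, p = c/n^{1/2} ≫ 1/n is above the triangle threshold p ~ 1/n. Asymptotically E[X] ~ (c³/6)·n^{3(1−α)} = (2³/6)·n^{1.5} → ∞; triangles are abundant w.h.p.

E[X] ≈ 1393.84554; in regime p = Θ(1/n^{1/2}) E[X] diverges (above the triangle threshold p ~ 1/n).


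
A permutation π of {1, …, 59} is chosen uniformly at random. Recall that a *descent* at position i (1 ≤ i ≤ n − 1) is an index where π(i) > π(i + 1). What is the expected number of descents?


Write X = Σ X_I over i = 1, …, 58, with X_I the indicator of one descent.
There are 58 indicators.
For each fixed i, the pair (π(i), π(i+1)) is a uniformly random ordered pair of distinct values from {1, …, 59}; by symmetry P[π(i) > π(i+1)] = 1/2.
By linearity: E[X] = 58 · (1/2) = (59 − 1) · (1/2) = 29 ≈ 29.000.

E[X] = 29 = 29.000.


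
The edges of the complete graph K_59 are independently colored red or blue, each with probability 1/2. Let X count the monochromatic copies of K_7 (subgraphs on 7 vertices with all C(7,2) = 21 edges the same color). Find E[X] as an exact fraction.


Let X = Σ_S X_S over the C(59, 7) = 341149446 subsets S of size 7, where X_S = 1 if the K_7 on S is monochromatic.
For a fixed S, the K_7 on S has C(7, 2) = 21 edges. P[all 21 edges red] = (1/2)^21, and likewise for blue, so P[monochromatic] = 2·(1/2)^21 = 2^{1 − 21} = 1/1048576.
Summing: E[X] = C(59, 7) · 2^{1 − 21} = 341149446 · 1/1048576 = 170574723/524288.
Numerically: E[X] ≈ 325.345.

E[X] = C(59,7)·2^(1−C(7,2)) = 170574723/524288 ≈ 325.345.


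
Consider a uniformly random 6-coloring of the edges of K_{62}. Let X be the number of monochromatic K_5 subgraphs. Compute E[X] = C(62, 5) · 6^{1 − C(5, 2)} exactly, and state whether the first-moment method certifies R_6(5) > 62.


E[X] = C(62, 5) · 6^{1 − 10} = 6471002 · 6^{−9} = 6471002/10077696.
As a reduced fraction: E[X] = 3235501/5038848 ≈ 0.642.
Is E[X] < 1? YES.
Since E[X] < 1, there exists a 6-coloring of K_{62} with no monochromatic K_5; hence R_6(5) > 62.

E[X] = 3235501/5038848 ≈ 0.642; E[X] < 1, so R_6(5) > 62.


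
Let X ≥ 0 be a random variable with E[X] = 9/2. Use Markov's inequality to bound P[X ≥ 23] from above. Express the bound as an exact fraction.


μ = E[X] = 9/2, a = 23.
Markov: P[X ≥ 23] ≤ μ/a = (9/2)/23 = 9/46.
Numerically: ≈ 0.19565.
(Since a = 23 > μ = 4.50000, the bound 9/46 is < 1 and informative.)

P[X ≥ 23] ≤ 9/46 ≈ 0.19565.


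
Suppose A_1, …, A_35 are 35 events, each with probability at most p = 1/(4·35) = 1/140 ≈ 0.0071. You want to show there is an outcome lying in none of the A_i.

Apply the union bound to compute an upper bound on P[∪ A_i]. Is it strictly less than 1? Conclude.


Union bound: P[∪_{i=1}^{35} A_i] ≤ Σ_i P[A_i] ≤ 35·p = 35·(1/140) = 1/4.
Numerically: 1/4 ≈ 0.2500.
Is 1/4 < 1? YES.
Since P[∪ A_i] ≤ 1/4 < 1, the complement has P[∩ A_i^c] ≥ 1 − 1/4 = 3/4 > 0, so some outcome avoids every A_i.

35·p = 1/4 ≈ 0.2500; existence CERTIFIED by the union bound.


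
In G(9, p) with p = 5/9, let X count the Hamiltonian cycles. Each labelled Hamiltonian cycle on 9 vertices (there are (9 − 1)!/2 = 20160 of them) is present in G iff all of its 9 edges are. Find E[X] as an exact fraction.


K_9 has (9 − 1)!/2 = 20160 labelled Hamiltonian cycles.
For each such Hamiltonian cycle H, let X_H = 1 if all 9 edges of H are present in G. Then P[X_H = 1] = p^{9} = (5/9)^{9} = 1953125/387420489.
Summing the indicators: E[X] = Σ_H E[X_H] = 20160 · p^{9} = 20160 · 1953125/387420489 = 4375000000/43046721.
Numerically: E[X] ≈ 101.63.

E[X] = 20160 · (5/9)^{9} = 4375000000/43046721 ≈ 101.63.


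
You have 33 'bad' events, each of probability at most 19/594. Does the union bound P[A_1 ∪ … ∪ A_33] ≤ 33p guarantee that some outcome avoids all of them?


Union bound: P[∪_{i=1}^{33} A_i] ≤ Σ_i P[A_i] ≤ 33·p = 33·(19/594) = 19/18.
Numerically: 19/18 ≈ 1.0556.
Is 19/18 < 1? NO.
Since the bound 19/18 is ≥ 1, the union bound is uninformative here; it does NOT by itself certify existence.

33·p = 19/18 ≈ 1.0556; existence NOT certified by the union bound.


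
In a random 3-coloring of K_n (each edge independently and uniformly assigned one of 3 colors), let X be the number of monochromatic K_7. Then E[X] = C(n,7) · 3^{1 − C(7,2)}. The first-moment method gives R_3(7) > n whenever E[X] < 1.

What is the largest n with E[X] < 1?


We need C(n, 7) · 3^{1 − 21} < 1, i.e. C(n, 7) < 3^{21 − 1} = 3486784401.
Check values of n near the boundary:
  n = 76: C(76, 7) = 2186189400; 2186189400 < 3486784401? YES
  n = 77: C(77, 7) = 2404808340; 2404808340 < 3486784401? YES
  n = 78: C(78, 7) = 2641902120; 2641902120 < 3486784401? YES
  n = 79: C(79, 7) = 2898753715; 2898753715 < 3486784401? YES
  n = 80: C(80, 7) = 3176716400; 3176716400 < 3486784401? YES
  n = 81: C(81, 7) = 3477216600; 3477216600 < 3486784401? YES
  n = 82: C(82, 7) = 3801756816; 3801756816 < 3486784401? NO
  n = 83: C(83, 7) = 4151918628; 4151918628 < 3486784401? NO
The largest n with C(n, 7) < 3486784401 is n = 81 (where E[X] = 42928600/43046721 ≈ 0.997256). Hence R_3(7) > 81, i.e. R_3(7) ≥ 82.

Largest n = 81; hence R_3(7) > 81.


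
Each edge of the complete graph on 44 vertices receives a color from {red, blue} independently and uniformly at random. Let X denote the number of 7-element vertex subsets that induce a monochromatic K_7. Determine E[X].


Let X = Σ_S X_S over the C(44, 7) = 38320568 subsets S of size 7, where X_S = 1 if the K_7 on S is monochromatic.
For a fixed S, the K_7 on S has C(7, 2) = 21 edges. P[all 21 edges red] = (1/2)^21, and likewise for blue, so P[monochromatic] = 2·(1/2)^21 = 2^{1 − 21} = 1/1048576.
By linearity: E[X] = C(44, 7) · 2^{1 − 21} = 38320568 · 1/1048576 = 4790071/131072.
Numerically: E[X] ≈ 36.545.

E[X] = C(44,7)·2^(1−C(7,2)) = 4790071/131072 ≈ 36.545.


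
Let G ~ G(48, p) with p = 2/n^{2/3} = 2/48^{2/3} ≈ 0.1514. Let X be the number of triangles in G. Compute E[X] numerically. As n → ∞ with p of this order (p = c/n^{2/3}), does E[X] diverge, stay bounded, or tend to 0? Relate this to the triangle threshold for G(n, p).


Number of potential triangles: C(48, 3) = 17296.
Each occurs with probability p³ ≈ (0.1514)³ ≈ 3.472222e-03.
By linearity: E[X] = C(48, 3)·p³ ≈ 17296 · 3.472222e-03 ≈ 60.0556.
Since α = 2/3 < 1, p = c/n^{2/3} ≫ 1/n is above the triangle threshold p ~ 1/n. Asymptotically E[X] ~ (c³/6)·n^{3(1−α)} = (2³/6)·n^{1} → ∞; triangles are abundant w.h.p.

E[X] ≈ 60.0556; in regime p = Θ(1/n^{2/3}) E[X] diverges (above the triangle threshold p ~ 1/n).


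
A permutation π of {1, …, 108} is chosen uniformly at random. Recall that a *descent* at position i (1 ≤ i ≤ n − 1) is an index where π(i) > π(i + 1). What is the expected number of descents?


Write X = Σ X_I over i = 1, …, 107, with X_I the indicator of one descent.
There are 107 indicators.
For each fixed i, the pair (π(i), π(i+1)) is a uniformly random ordered pair of distinct values from {1, …, 108}; by symmetry P[π(i) > π(i+1)] = 1/2.
By linearity: E[X] = 107 · (1/2) = (108 − 1) · (1/2) = 107/2 ≈ 53.50000.

E[X] = 107/2 = 53.50000.


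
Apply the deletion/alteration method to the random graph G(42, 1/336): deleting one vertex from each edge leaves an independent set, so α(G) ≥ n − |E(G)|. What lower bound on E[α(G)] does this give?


E[|E(G)|] = C(42, 2)·p = 861 · (1/336) = 41/16.
E[α(G)] ≥ n − E[|E(G)|] = 42 − 41/16 = 631/16.
Numerically: ≈ 39.438.
(This is only a lower bound; the true E[α(G)] may be larger.)

E[α(G)] ≥ 631/16 ≈ 39.438.


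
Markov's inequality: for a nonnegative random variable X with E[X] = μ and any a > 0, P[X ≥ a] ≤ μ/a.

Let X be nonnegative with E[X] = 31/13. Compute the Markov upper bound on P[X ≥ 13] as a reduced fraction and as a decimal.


μ = E[X] = 31/13, a = 13.
Markov: P[X ≥ 13] ≤ μ/a = (31/13)/13 = 31/169.
Numerically: ≈ 0.183.
(Since a = 13 > μ = 2.385, the bound 31/169 is < 1 and informative.)

P[X ≥ 13] ≤ 31/169 ≈ 0.183.


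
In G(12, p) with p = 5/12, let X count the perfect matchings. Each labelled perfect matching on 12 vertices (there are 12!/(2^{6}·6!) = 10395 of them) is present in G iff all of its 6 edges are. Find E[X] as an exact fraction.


K_12 has 12!/(2^{6}·6!) = 10395 labelled perfect matchings.
For each such perfect matching H, let X_H = 1 if all 6 edges of H are present in G. Then P[X_H = 1] = p^{6} = (5/12)^{6} = 15625/2985984.
By linearity of expectation: E[X] = Σ_H E[X_H] = 10395 · p^{6} = 10395 · 15625/2985984 = 6015625/110592.
Numerically: E[X] ≈ 54.395.

E[X] = 10395 · (5/12)^{6} = 6015625/110592 ≈ 54.395.


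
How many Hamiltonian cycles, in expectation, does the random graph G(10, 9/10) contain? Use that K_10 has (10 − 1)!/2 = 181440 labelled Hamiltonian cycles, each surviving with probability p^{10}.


K_10 has (10 − 1)!/2 = 181440 labelled Hamiltonian cycles.
For each such Hamiltonian cycle H, let X_H = 1 if all 10 edges of H are present in G. Then P[X_H = 1] = p^{10} = (9/10)^{10} = 3486784401/10000000000.
Summing the indicators: E[X] = Σ_H E[X_H] = 181440 · p^{10} = 181440 · 3486784401/10000000000 = 1977006755367/31250000.
Numerically: E[X] ≈ 63264.2.

E[X] = 181440 · (9/10)^{10} = 1977006755367/31250000 ≈ 63264.2.


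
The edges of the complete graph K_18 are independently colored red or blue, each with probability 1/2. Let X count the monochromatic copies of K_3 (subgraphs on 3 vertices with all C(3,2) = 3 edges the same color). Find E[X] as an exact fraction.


Let X = Σ_S X_S over the C(18, 3) = 816 subsets S of size 3, where X_S = 1 if the K_3 on S is monochromatic.
For a fixed S, the K_3 on S has C(3, 2) = 3 edges. P[all 3 edges red] = (1/2)^3, and likewise for blue, so P[monochromatic] = 2·(1/2)^3 = 2^{1 − 3} = 1/4.
By linearity of expectation: E[X] = C(18, 3) · 2^{1 − 3} = 816 · 1/4 = 204.
Numerically: E[X] ≈ 204.000000.

E[X] = C(18,3)·2^(1−C(3,2)) = 204 ≈ 204.000000.


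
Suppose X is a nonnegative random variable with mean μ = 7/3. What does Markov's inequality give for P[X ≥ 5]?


μ = E[X] = 7/3, a = 5.
Markov: P[X ≥ 5] ≤ μ/a = (7/3)/5 = 7/15.
Numerically: ≈ 0.4667.
(Since a = 5 > μ = 2.3333, the bound 7/15 is < 1 and informative.)

P[X ≥ 5] ≤ 7/15 ≈ 0.4667.


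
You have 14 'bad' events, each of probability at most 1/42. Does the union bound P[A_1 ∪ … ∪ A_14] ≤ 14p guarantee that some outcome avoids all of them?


Union bound: P[∪_{i=1}^{14} A_i] ≤ Σ_i P[A_i] ≤ 14·p = 14·(1/42) = 1/3.
Numerically: 1/3 ≈ 0.333333.
Is 1/3 < 1? YES.
Since P[∪ A_i] ≤ 1/3 < 1, the complement has P[∩ A_i^c] ≥ 1 − 1/3 = 2/3 > 0, so some outcome avoids every A_i.

14·p = 1/3 ≈ 0.333333; existence CERTIFIED by the union bound.


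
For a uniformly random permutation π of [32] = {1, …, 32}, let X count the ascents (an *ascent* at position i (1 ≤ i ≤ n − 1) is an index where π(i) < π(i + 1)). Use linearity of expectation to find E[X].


Write X = Σ X_I over i = 1, …, 31, with X_I the indicator of one ascent.
There are 31 indicators.
For each fixed i, the pair (π(i), π(i+1)) is a uniformly random ordered pair of distinct values from {1, …, 32}; by symmetry P[π(i) < π(i+1)] = 1/2.
By linearity: E[X] = 31 · (1/2) = (32 − 1) · (1/2) = 31/2 ≈ 15.500.

E[X] = 31/2 = 15.500.


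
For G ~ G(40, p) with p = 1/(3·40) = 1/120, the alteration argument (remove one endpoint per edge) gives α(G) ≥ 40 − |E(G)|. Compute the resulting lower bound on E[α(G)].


E[|E(G)|] = C(40, 2)·p = 780 · (1/120) = 13/2.
E[α(G)] ≥ n − E[|E(G)|] = 40 − 13/2 = 67/2.
Numerically: ≈ 33.500.
(This is only a lower bound; the true E[α(G)] may be larger.)

E[α(G)] ≥ 67/2 ≈ 33.500.


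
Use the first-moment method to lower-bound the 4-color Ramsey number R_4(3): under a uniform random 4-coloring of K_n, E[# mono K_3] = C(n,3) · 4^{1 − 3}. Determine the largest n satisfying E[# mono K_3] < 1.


We need C(n, 3) · 4^{1 − 3} < 1, i.e. C(n, 3) < 4^{3 − 1} = 16.
Check values of n near the boundary:
  n = 4: C(4, 3) = 4; 4 < 16? YES
  n = 5: C(5, 3) = 10; 10 < 16? YES
  n = 6: C(6, 3) = 20; 20 < 16? NO
The largest n with C(n, 3) < 16 is n = 5 (where E[X] = 5/8 ≈ 0.6250). Hence R_4(3) > 5, i.e. R_4(3) ≥ 6.

Largest n = 5; hence R_4(3) > 5.


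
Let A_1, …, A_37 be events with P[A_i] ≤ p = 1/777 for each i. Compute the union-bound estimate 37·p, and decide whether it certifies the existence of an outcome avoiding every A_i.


Union bound: P[∪_{i=1}^{37} A_i] ≤ Σ_i P[A_i] ≤ 37·p = 37·(1/777) = 1/21.
Numerically: 1/21 ≈ 0.04762.
Is 1/21 < 1? YES.
Since P[∪ A_i] ≤ 1/21 < 1, the complement has P[∩ A_i^c] ≥ 1 − 1/21 = 20/21 > 0, so some outcome avoids every A_i.

37·p = 1/21 ≈ 0.04762; existence CERTIFIED by the union bound.


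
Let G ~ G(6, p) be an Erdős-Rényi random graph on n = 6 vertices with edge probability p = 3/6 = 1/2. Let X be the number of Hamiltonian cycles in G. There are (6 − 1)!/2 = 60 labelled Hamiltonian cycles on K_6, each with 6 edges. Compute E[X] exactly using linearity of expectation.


K_6 has (6 − 1)!/2 = 60 labelled Hamiltonian cycles.
For each such Hamiltonian cycle H, let X_H = 1 if all 6 edges of H are present in G. Then P[X_H = 1] = p^{6} = (1/2)^{6} = 1/64.
By linearity of expectation: E[X] = Σ_H E[X_H] = 60 · p^{6} = 60 · 1/64 = 15/16.
Numerically: E[X] ≈ 0.9375.

E[X] = 60 · (1/2)^{6} = 15/16 ≈ 0.9375.


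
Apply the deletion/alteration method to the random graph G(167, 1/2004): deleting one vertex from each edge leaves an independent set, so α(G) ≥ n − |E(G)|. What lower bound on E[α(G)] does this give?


E[|E(G)|] = C(167, 2)·p = 13861 · (1/2004) = 83/12.
E[α(G)] ≥ n − E[|E(G)|] = 167 − 83/12 = 1921/12.
Numerically: ≈ 160.08333.
(This is only a lower bound; the true E[α(G)] may be larger.)

E[α(G)] ≥ 1921/12 ≈ 160.08333.


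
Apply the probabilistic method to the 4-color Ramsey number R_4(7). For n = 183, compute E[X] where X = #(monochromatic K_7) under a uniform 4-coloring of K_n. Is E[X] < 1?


E[X] = C(183, 7) · 4^{1 − 21} = 1214197462413 · 4^{−20} = 1214197462413/1099511627776.
As a reduced fraction: E[X] = 1214197462413/1099511627776 ≈ 1.104.
Is E[X] < 1? NO.
Since E[X] ≥ 1, the first-moment bound is inconclusive at n = 183; it does NOT by itself certify R_4(7) > 183.

E[X] = 1214197462413/1099511627776 ≈ 1.104; E[X] ≥ 1; first-moment method inconclusive here.


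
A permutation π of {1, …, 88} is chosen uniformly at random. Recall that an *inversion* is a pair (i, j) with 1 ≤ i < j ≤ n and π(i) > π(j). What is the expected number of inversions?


Write X = Σ X_I over the C(88, 2) = 3828 pairs i < j, with X_I the indicator of one inversion.
There are 3828 indicators.
For each fixed pair i < j, the values π(i) and π(j) are two distinct elements of {1, …, 88} in uniformly random order; by symmetry P[π(i) > π(j)] = 1/2.
By linearity: E[X] = 3828 · (1/2) = C(88, 2) · (1/2) = 3828/2 = 1914 ≈ 1914.000000.

E[X] = 1914 = 1914.000000.


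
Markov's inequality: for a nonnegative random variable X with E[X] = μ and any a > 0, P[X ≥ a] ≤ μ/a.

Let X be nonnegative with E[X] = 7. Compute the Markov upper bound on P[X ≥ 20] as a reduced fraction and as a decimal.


μ = E[X] = 7, a = 20.
Markov: P[X ≥ 20] ≤ μ/a = (7)/20 = 7/20.
Numerically: ≈ 0.350000.
(Since a = 20 > μ = 7.000000, the bound 7/20 is < 1 and informative.)

P[X ≥ 20] ≤ 7/20 ≈ 0.350000.


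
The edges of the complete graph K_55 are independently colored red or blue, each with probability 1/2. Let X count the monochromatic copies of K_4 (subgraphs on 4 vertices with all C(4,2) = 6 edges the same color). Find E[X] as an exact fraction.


Let X = Σ_S X_S over the C(55, 4) = 341055 subsets S of size 4, where X_S = 1 if the K_4 on S is monochromatic.
For a fixed S, the K_4 on S has C(4, 2) = 6 edges. P[all 6 edges red] = (1/2)^6, and likewise for blue, so P[monochromatic] = 2·(1/2)^6 = 2^{1 − 6} = 1/32.
By linearity of expectation: E[X] = C(55, 4) · 2^{1 − 6} = 341055 · 1/32 = 341055/32.
Numerically: E[X] ≈ 10657.969.

E[X] = C(55,4)·2^(1−C(4,2)) = 341055/32 ≈ 10657.969.
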